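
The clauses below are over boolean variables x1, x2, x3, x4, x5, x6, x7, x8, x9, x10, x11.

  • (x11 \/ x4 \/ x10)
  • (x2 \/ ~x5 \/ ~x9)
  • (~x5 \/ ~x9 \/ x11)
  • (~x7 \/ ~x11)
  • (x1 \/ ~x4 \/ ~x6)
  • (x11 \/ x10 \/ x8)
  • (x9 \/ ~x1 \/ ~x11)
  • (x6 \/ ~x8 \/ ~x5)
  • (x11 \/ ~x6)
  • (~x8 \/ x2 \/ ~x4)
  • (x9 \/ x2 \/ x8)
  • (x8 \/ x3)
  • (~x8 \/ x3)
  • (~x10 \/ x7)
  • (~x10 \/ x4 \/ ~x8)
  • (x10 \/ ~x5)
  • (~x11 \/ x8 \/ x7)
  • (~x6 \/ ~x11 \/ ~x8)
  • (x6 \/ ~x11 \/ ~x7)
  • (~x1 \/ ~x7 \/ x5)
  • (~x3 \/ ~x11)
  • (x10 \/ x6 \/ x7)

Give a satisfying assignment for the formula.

x1=1, x2=1, x3=1, x4=0, x5=1, x6=0, x7=1, x8=0, x9=0, x10=1, x11=0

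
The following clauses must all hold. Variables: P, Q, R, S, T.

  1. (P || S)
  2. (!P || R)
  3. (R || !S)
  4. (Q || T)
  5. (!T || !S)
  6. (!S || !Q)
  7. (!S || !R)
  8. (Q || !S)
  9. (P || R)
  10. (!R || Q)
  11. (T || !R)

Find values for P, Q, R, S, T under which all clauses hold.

P=True, Q=True, R=True, S=False, T=True

Set P = True and propagate.
  then R is forced to True.
  then S is forced to False.
  then Q is forced to True.
  then T is forced to True.
Every clause has at least one true literal under this assignment.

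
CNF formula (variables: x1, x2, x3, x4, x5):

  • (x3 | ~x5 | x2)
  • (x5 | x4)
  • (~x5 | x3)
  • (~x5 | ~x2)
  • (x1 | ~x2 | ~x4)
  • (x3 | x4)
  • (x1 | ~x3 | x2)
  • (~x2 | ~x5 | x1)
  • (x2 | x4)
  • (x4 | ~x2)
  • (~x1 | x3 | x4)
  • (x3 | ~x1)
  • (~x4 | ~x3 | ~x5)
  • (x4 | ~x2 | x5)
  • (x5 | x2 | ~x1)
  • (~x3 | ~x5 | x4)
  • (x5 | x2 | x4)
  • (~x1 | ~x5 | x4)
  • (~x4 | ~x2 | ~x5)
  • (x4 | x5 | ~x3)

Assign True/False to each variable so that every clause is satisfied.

Set x1 = False and propagate.
For the remaining variables, x2 = False, x3 = False, x4 = True, x5 = False works.

x1=F, x2=F, x3=F, x4=T, x5=F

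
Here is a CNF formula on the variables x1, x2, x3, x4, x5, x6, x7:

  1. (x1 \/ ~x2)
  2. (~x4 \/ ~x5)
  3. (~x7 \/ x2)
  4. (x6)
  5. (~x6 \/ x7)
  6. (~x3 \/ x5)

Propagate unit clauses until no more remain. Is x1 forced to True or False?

True

(x6) stands alone — x6 = True.
(x7 \/ ~x6): since x6 = True, the clause reduces to (x7). x7 = True.
(x2 \/ ~x7): since x7 = True, the clause reduces to (x2). x2 = True.
In (~x2 \/ x1), ~x2 is now false; x1 must hold, so x1 = True.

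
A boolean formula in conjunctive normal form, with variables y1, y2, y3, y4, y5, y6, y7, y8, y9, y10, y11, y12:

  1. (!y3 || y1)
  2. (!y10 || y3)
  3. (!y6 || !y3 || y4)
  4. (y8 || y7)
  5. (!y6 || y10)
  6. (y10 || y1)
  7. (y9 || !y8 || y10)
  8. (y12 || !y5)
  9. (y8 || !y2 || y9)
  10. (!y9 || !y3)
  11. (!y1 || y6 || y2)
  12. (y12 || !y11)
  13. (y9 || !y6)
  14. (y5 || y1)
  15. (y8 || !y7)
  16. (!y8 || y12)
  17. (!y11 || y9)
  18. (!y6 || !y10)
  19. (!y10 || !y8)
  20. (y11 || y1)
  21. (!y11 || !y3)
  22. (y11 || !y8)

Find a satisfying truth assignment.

y12 occurs only positively in the remaining clauses — set y12 = True.
Try y1 = True.
Try y2 = True.
The remaining clauses are satisfied by y3 = False, y4 = False, y5 = False, y6 = False, y7 = False, y8 = True, y9 = True, y10 = False, y11 = True.
Check each clause:
  1. (!y3 || y1) — y1 is true.
  2. (y3 || !y10) — !y10 is true.
  3. (y4 || !y6 || !y3) — !y6 is true.
  4. (y7 || y8) — y8 is true.
  5. (y10 || !y6) — !y6 is true.
  6. (y10 || y1) — y1 is true.
  7. (!y8 || y9 || y10) — y9 is true.
  8. (y12 || !y5) — !y5 is true.
  9. (y9 || !y2 || y8) — y8 is true.
  10. (!y9 || !y3) — !y3 is true.
  11. (y6 || y2 || !y1) — y2 is true.
  12. (!y11 || y12) — y12 is true.
  13. (!y6 || y9) — y9 is true.
  14. (y1 || y5) — y1 is true.
  15. (y8 || !y7) — y8 is true.
  16. (y12 || !y8) — y12 is true.
  17. (!y11 || y9) — y9 is true.
  18. (!y10 || !y6) — !y6 is true.
  19. (!y8 || !y10) — !y10 is true.
  20. (y1 || y11) — y1 is true.
  21. (!y11 || !y3) — !y3 is true.
  22. (!y8 || y11) — y11 is true.

y1=1, y2=1, y3=0, y4=0, y5=0, y6=0, y7=0, y8=1, y9=1, y10=0, y11=1, y12=1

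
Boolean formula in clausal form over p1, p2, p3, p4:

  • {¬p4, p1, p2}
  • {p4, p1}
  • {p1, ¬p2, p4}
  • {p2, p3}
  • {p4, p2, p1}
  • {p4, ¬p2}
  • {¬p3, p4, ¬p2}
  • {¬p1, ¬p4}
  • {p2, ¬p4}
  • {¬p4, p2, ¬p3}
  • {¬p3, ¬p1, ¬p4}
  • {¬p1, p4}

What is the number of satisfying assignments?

2

Satisfying assignments:
  p1=F p2=T p3=F p4=T
  p1=F p2=T p3=T p4=T
That's 2 in total.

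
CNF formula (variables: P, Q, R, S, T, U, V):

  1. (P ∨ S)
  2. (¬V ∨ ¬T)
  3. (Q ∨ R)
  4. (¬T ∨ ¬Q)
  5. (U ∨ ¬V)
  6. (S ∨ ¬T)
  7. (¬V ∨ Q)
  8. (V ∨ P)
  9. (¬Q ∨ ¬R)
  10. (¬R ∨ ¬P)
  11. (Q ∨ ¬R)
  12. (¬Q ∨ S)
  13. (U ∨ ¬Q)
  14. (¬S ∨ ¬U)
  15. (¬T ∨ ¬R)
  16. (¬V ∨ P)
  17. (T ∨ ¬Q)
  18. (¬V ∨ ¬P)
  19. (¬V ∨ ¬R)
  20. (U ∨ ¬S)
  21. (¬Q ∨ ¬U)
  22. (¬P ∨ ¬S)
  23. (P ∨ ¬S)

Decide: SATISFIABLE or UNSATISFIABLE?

UNSATISFIABLE

Q = True:
  propagation gives T=False; an empty clause results — contradiction.
Q = False:
  propagation gives R=True; an empty clause results — contradiction.
Every branch closes, so no satisfying assignment exists.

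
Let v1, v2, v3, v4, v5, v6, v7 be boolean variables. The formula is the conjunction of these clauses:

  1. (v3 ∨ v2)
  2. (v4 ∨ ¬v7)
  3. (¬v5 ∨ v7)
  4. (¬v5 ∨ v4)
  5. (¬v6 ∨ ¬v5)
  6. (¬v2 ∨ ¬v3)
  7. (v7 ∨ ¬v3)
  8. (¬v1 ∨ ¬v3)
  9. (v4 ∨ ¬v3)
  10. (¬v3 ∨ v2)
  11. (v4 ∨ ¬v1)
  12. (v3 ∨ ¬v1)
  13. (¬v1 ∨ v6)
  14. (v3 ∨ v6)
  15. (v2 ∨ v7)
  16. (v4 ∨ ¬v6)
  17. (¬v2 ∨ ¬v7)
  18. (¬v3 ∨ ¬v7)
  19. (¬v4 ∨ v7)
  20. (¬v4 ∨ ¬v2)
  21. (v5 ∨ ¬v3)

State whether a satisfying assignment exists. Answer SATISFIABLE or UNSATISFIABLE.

v3 = True:
  propagation gives v2=False; an empty clause results — contradiction.
v3 = False:
  propagation gives v2=True, v1=False, v6=True, v5=False; an empty clause results — contradiction.
Every branch closes, so no satisfying assignment exists.

UNSATISFIABLE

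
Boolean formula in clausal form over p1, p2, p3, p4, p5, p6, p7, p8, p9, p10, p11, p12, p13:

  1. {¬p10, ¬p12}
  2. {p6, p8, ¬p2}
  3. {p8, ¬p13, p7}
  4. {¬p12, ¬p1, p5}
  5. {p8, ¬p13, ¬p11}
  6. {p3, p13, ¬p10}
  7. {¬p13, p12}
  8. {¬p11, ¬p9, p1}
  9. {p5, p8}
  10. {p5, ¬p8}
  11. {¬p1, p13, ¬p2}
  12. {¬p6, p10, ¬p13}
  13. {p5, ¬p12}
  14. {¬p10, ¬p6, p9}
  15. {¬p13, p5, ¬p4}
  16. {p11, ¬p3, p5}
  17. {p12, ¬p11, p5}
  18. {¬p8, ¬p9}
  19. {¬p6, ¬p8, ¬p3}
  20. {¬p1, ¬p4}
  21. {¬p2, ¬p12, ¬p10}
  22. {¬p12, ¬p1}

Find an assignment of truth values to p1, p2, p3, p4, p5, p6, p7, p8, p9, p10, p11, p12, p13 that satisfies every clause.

p1=False, p2=False, p3=True, p4=False, p5=True, p6=False, p7=False, p8=False, p9=True, p10=True, p11=False, p12=False, p13=False

p2 occurs only negated in the remaining clauses — set p2 = False.
Pure literal: p4 appears only negated; assign p4 = False.
Try p1 = False.
The remaining clauses are satisfied by p3 = True, p5 = True, p6 = False, p7 = False, p8 = False, p9 = True, p10 = True, p11 = False, p12 = False, p13 = False.
Every clause has at least one true literal under this assignment.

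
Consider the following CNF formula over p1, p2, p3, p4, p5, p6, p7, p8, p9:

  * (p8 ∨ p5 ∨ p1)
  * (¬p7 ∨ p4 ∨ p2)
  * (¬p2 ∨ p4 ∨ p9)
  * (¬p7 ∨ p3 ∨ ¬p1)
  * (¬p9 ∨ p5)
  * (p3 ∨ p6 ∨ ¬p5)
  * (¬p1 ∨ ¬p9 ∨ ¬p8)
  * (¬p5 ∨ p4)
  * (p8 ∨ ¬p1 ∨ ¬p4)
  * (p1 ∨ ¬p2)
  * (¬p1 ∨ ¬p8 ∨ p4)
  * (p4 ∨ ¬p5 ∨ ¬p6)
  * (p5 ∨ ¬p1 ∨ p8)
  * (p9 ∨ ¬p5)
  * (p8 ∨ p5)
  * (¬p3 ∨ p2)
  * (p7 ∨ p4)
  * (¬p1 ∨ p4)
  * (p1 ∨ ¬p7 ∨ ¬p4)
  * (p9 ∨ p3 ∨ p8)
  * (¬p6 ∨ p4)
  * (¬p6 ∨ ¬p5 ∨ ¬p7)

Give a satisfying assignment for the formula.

p1 = True  p2 = False  p3 = False  p4 = True  p5 = False  p6 = True  p7 = False  p8 = True  p9 = False

Try p1 = True.
  then p4 is forced to True.
  then p8 is forced to True.
  then p9 is forced to False.
  then p5 is forced to False.
For the remaining variables, p2 = False, p3 = False, p6 = True, p7 = False works.
Check each clause:
  1. (p8 ∨ p5 ∨ p1) — p8 is true.
  2. (¬p7 ∨ p4 ∨ p2) — ¬p7 is true.
  3. (p4 ∨ ¬p2 ∨ p9) — p4 is true.
  4. (¬p1 ∨ p3 ∨ ¬p7) — ¬p7 is true.
  5. (¬p9 ∨ p5) — ¬p9 is true.
  6. (¬p5 ∨ p3 ∨ p6) — ¬p5 is true.
  7. (¬p8 ∨ ¬p9 ∨ ¬p1) — ¬p9 is true.
  8. (¬p5 ∨ p4) — ¬p5 is true.
  9. (p8 ∨ ¬p1 ∨ ¬p4) — p8 is true.
  10. (p1 ∨ ¬p2) — p1 is true.
  11. (p4 ∨ ¬p8 ∨ ¬p1) — p4 is true.
  12. (¬p5 ∨ ¬p6 ∨ p4) — ¬p5 is true.
  13. (p5 ∨ p8 ∨ ¬p1) — p8 is true.
  14. (p9 ∨ ¬p5) — ¬p5 is true.
  15. (p5 ∨ p8) — p8 is true.
  16. (p2 ∨ ¬p3) — ¬p3 is true.
  17. (p4 ∨ p7) — p4 is true.
  18. (p4 ∨ ¬p1) — p4 is true.
  19. (¬p7 ∨ p1 ∨ ¬p4) — ¬p7 is true.
  20. (p8 ∨ p9 ∨ p3) — p8 is true.
  21. (p4 ∨ ¬p6) — p4 is true.
  22. (¬p7 ∨ ¬p5 ∨ ¬p6) — ¬p7 is true.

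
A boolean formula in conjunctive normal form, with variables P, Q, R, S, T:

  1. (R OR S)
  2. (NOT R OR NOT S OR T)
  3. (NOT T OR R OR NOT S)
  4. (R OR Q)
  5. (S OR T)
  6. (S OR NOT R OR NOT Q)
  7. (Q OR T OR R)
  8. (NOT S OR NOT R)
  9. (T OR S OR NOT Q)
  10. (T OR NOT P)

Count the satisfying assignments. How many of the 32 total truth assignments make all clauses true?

The models are:
  P=F Q=F R=T S=F T=T
  P=F Q=T R=F S=T T=F
  P=T Q=F R=T S=F T=T
Count: 3.

3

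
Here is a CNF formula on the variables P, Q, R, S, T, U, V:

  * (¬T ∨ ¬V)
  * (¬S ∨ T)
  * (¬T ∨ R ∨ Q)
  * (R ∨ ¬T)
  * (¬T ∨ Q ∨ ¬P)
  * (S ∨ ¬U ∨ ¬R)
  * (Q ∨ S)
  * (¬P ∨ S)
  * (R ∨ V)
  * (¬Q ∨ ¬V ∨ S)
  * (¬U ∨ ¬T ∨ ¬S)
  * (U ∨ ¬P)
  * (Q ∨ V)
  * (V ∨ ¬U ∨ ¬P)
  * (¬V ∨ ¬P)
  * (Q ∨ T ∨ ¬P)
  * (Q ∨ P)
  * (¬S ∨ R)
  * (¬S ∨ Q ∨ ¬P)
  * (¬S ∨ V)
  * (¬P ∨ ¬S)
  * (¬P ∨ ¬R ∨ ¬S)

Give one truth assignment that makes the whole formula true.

Try P = False.
  then Q is forced to True.
For the remaining variables, R = True, S = False, T = True, U = False, V = False works.
Every clause has at least one true literal under this assignment.

P=False  Q=True  R=True  S=False  T=True  U=False  V=False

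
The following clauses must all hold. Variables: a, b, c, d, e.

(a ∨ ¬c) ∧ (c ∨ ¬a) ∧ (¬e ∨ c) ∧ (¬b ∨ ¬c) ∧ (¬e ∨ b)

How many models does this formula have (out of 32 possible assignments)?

Satisfying assignments:
  a=0 b=0 c=0 d=0 e=0
  a=0 b=0 c=0 d=1 e=0
  a=0 b=1 c=0 d=0 e=0
  a=0 b=1 c=0 d=1 e=0
  a=1 b=0 c=1 d=0 e=0
  a=1 b=0 c=1 d=1 e=0
That's 6 in total.

6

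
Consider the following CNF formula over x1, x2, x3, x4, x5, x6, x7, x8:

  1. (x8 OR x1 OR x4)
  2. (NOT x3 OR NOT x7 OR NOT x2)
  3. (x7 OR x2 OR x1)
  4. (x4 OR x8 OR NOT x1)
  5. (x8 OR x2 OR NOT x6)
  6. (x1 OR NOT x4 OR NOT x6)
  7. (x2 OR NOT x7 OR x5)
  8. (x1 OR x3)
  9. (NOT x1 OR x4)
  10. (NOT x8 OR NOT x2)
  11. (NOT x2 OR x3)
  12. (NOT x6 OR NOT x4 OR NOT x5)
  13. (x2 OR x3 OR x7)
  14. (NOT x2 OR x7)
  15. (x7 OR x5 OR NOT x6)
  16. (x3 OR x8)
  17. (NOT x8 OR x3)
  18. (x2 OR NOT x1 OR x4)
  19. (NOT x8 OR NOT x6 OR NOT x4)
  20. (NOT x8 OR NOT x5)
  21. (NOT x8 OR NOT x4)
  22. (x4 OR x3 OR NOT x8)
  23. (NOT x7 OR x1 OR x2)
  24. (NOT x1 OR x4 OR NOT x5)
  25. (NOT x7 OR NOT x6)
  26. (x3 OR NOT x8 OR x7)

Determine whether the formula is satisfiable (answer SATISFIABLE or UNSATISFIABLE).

SATISFIABLE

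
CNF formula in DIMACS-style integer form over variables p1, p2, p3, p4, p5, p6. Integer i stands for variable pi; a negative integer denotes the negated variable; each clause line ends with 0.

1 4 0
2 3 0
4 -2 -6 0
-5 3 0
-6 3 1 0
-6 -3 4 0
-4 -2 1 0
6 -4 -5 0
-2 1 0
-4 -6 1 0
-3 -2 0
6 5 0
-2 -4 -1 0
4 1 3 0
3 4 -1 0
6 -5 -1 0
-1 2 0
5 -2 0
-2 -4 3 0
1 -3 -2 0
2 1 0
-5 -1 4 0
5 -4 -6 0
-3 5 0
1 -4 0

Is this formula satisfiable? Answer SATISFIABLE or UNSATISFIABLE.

UNSATISFIABLE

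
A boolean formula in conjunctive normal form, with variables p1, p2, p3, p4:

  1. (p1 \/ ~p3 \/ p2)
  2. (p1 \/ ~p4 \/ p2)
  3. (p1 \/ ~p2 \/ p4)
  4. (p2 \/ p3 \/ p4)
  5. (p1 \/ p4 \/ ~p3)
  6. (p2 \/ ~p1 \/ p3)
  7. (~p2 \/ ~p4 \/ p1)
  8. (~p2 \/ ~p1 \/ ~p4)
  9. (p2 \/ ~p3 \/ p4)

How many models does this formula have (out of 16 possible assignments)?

3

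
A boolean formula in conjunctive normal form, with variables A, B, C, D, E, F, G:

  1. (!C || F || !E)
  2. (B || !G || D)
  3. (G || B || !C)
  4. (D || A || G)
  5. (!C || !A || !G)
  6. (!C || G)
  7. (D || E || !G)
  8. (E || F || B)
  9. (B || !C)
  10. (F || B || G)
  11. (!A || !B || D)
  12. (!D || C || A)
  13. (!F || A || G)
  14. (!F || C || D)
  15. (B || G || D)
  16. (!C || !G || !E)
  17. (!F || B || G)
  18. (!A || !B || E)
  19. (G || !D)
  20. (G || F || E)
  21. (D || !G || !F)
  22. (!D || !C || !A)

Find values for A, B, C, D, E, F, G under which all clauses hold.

A = T, B = T, C = F, D = T, E = T, F = T, G = T

Check each clause:
  1. (!C || !E || F) — !C is true.
  2. (D || B || !G) — B is true.
  3. (B || G || !C) — B is true.
  4. (A || D || G) — A is true.
  5. (!C || !G || !A) — !C is true.
  6. (!C || G) — !C is true.
  7. (D || E || !G) — D is true.
  8. (E || F || B) — B is true.
  9. (B || !C) — B is true.
  10. (B || G || F) — B is true.
  11. (!B || !A || D) — D is true.
  12. (A || C || !D) — A is true.
  13. (G || !F || A) — A is true.
  14. (D || !F || C) — D is true.
  15. (G || D || B) — B is true.
  16. (!G || !C || !E) — !C is true.
  17. (B || !F || G) — B is true.
  18. (!A || !B || E) — E is true.
  19. (!D || G) — G is true.
  20. (E || G || F) — E is true.
  21. (D || !G || !F) — D is true.
  22. (!D || !A || !C) — !C is true.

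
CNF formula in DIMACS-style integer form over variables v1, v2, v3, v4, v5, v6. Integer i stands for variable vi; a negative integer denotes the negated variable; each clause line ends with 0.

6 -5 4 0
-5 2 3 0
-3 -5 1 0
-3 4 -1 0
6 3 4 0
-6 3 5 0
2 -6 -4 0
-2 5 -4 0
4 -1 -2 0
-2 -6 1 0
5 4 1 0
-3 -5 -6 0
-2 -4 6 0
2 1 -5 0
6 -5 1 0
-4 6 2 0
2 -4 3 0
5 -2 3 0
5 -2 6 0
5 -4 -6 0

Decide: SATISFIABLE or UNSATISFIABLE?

Try v1 = True.
Set v2 = True and propagate.
  then v4 is forced to True.
  then v5 is forced to True.
  then v6 is forced to True.
  then v3 is forced to False.
So v1 = T, v2 = T, v3 = F, v4 = T, v5 = T, v6 = T is a satisfying assignment.

SATISFIABLE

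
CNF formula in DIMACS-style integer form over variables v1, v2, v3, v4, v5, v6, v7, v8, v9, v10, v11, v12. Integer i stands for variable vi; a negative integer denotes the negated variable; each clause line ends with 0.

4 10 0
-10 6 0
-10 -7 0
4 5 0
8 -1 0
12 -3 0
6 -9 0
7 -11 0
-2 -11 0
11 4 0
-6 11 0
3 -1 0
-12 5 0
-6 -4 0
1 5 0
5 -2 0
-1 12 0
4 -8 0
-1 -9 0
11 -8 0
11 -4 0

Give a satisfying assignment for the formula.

Pure literal: v2 appears only negated; assign v2 = False.
Pure literal: v5 appears only positively; assign v5 = True.
Branch on v1: take v1 = True.
  then v8 is forced to True.
  then v3 is forced to True.
  then v12 is forced to True.
  then v4 is forced to True.
  then v6 is forced to False.
  then v10 is forced to False.
  then v9 is forced to False.
  then v11 is forced to True.
  then v7 is forced to True.

v1=T, v2=F, v3=T, v4=T, v5=T, v6=F, v7=T, v8=T, v9=F, v10=F, v11=T, v12=T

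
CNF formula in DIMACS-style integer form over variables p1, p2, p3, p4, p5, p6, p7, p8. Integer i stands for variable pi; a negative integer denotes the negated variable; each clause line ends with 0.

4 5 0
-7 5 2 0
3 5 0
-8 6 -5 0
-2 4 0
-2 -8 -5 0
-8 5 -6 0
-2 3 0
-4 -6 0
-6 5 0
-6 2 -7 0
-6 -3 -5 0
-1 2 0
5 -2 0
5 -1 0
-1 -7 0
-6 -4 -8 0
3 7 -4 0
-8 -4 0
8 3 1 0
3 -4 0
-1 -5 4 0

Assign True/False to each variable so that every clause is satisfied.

Try p1 = False.
Set p2 = False and propagate.
Try p3 = False.
  then p5 is forced to True.
  then p8 is forced to True.
  then p6 is forced to True.
  then p4 is forced to False.
  then p7 is forced to False.

p1=False, p2=False, p3=False, p4=False, p5=True, p6=True, p7=False, p8=True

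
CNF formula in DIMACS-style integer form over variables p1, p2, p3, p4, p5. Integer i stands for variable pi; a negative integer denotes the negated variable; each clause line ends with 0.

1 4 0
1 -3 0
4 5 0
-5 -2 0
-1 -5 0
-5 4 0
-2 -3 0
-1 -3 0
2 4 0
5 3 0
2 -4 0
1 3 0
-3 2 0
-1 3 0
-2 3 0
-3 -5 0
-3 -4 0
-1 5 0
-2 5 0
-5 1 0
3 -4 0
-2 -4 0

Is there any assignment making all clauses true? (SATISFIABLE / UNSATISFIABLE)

p3 = True:
  propagation gives p1=True; an empty clause results — contradiction.
p3 = False:
  propagation gives p5=True, p2=False, p1=False; an empty clause results — contradiction.
Every branch closes, so no satisfying assignment exists.

UNSATISFIABLE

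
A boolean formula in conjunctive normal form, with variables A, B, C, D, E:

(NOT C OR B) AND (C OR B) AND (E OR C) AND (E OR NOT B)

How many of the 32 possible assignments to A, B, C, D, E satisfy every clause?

8

Case analysis on B and C:
  B=1, C=1: remaining (A,D,E) ∈ {(0,0,1); (0,1,1); (1,0,1); (1,1,1)} — 4.
  B=1, C=0: remaining (A,D,E) ∈ {(0,0,1); (0,1,1); (1,0,1); (1,1,1)} — 4.
  B=0, C=1: a clause becomes empty — 0.
  B=0, C=0: a clause becomes empty — 0.
Total: 4 + 4 + 0 + 0 = 8.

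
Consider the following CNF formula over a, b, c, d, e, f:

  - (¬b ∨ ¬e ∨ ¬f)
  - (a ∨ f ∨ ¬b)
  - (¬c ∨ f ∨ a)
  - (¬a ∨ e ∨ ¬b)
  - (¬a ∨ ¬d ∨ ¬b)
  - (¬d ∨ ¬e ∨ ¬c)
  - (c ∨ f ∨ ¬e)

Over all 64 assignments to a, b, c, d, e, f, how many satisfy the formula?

Case analysis on a and b:
  a=T, b=T: remaining (c,d,e,f) ∈ {(T,F,T,F)} — 1.
  a=T, b=F: 12 of the 16 assignments to (c,d,e,f) work.
  a=F, b=T: remaining (c,d,e,f) ∈ {(F,F,F,T); (F,T,F,T); (T,F,F,T); (T,T,F,T)} — 4.
  a=F, b=F: 9 of the 16 assignments to (c,d,e,f) work.
Total: 1 + 12 + 4 + 9 = 26.

26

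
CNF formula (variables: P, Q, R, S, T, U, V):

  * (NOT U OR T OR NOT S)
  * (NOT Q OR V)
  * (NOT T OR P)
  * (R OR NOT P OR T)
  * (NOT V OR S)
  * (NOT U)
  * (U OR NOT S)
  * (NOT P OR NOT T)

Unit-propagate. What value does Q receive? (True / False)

Unit clause (NOT U) sets U = False.
From (NOT S OR U) and U = False: S = False.
(NOT V OR S): since S = False, the clause reduces to (NOT V). V = False.
In (V OR NOT Q), V is now false; NOT Q must hold, so Q = False.

False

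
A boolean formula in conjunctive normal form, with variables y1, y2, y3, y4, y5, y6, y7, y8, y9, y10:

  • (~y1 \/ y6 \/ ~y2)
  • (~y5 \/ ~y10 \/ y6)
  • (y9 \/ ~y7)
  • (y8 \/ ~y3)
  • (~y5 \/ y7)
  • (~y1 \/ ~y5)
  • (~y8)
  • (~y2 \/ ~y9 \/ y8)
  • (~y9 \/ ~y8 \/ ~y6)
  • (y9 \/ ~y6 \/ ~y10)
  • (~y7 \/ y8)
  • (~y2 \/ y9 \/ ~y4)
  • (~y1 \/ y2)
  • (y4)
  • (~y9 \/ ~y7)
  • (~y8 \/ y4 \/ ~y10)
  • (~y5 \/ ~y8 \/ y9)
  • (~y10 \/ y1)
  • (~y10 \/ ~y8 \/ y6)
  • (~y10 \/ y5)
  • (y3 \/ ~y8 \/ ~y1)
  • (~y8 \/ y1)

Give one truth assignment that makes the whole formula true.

(~y8) is a unit clause, so y8 = False.
The clause (~y3) is unit: y3 must be False.
The clause (~y7) is unit: y7 must be False.
(~y5) is a unit clause, so y5 = False.
(y4) is a unit clause, so y4 = True.
The clause (~y10) is unit: y10 must be False.
Pure literal: y1 appears only negated; assign y1 = False.
y6 occurs only positively in the remaining clauses — set y6 = True.
Try y2 = False.
y9 is now unconstrained; take y9 = False.
Every clause has at least one true literal under this assignment.

y1=False, y2=False, y3=False, y4=True, y5=False, y6=True, y7=False, y8=False, y9=False, y10=False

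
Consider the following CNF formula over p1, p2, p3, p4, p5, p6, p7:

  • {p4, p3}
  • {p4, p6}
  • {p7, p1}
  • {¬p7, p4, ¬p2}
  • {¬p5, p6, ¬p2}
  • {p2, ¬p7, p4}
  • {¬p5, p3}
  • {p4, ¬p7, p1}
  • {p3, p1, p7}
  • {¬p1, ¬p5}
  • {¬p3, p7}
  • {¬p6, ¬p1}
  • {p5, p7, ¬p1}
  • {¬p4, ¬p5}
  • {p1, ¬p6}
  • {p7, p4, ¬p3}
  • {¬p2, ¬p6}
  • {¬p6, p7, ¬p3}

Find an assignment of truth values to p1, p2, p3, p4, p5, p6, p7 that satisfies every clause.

Try p1 = False.
  then p7 is forced to True.
  then p4 is forced to True.
  then p5 is forced to False.
  then p6 is forced to False.
p2, p3 are now unconstrained; take p2 = True, p3 = False.

p1=F  p2=T  p3=F  p4=T  p5=F  p6=F  p7=T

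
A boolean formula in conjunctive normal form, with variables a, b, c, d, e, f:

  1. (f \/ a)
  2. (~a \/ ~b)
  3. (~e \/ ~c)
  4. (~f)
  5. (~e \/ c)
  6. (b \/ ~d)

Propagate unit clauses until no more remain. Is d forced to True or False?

Unit clause (~f) sets f = False.
(f \/ a) with f = False leaves only a, so a = True.
(~a \/ ~b) with a = True leaves only ~b, so b = False.
In (b \/ ~d), b is now false; ~d must hold, so d = False.

False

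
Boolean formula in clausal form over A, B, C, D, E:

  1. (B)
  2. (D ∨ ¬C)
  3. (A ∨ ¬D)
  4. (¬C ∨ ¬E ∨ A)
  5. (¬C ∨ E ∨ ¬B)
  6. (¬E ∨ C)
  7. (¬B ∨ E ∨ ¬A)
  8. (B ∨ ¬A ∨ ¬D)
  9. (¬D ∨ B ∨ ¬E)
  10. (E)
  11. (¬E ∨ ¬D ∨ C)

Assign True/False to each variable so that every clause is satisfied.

The clause (B) is unit: B must be True.
Unit propagation: (E) forces E = True.
The clause (C) is unit: C must be True.
Unit propagation: (D) forces D = True.
The clause (A) is unit: A must be True.

A=True, B=True, C=True, D=True, E=True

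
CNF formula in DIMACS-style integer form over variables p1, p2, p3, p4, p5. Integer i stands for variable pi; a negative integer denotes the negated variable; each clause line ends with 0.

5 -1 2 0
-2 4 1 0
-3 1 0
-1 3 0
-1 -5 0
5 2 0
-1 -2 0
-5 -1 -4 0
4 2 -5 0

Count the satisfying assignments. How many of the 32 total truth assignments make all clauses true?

3

The models are:
  p1=F p2=F p3=F p4=T p5=T
  p1=F p2=T p3=F p4=T p5=F
  p1=F p2=T p3=F p4=T p5=T
Count: 3.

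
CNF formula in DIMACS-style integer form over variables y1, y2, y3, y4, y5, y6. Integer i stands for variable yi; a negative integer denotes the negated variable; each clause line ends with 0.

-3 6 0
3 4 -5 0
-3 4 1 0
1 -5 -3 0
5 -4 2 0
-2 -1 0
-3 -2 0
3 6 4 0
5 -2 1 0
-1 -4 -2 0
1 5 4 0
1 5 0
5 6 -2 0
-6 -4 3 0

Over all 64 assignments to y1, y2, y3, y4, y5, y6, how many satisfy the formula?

7

Split on y1, then y3.
  y1=T, y3=T: remaining (y2,y4,y5,y6) ∈ {(F,F,F,T); (F,F,T,T); (F,T,T,T)} — 3.
  y1=T, y3=F: remaining (y2,y4,y5,y6) ∈ {(F,F,F,T); (F,T,T,F)} — 2.
  y1=F, y3=T: a clause becomes empty — 0.
  y1=F, y3=F: remaining (y2,y4,y5,y6) ∈ {(F,T,T,F); (T,T,T,F)} — 2.
Total: 3 + 2 + 0 + 2 = 7.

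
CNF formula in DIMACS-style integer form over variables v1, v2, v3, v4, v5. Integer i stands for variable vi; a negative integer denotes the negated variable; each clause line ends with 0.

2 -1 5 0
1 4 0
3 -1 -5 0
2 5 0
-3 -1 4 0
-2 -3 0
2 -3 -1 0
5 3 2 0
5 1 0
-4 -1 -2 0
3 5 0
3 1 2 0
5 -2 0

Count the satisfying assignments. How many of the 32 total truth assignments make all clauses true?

2

The models are:
  v1=F v2=F v3=T v4=T v5=T
  v1=F v2=T v3=F v4=T v5=T
That's 2 in total.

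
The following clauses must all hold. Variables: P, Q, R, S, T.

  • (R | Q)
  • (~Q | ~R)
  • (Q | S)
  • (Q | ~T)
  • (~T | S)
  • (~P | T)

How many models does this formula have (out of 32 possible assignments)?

Satisfying assignments:
  P=0 Q=0 R=1 S=1 T=0
  P=0 Q=1 R=0 S=0 T=0
  P=0 Q=1 R=0 S=1 T=0
  P=0 Q=1 R=0 S=1 T=1
  P=1 Q=1 R=0 S=1 T=1
That's 5 in total.

5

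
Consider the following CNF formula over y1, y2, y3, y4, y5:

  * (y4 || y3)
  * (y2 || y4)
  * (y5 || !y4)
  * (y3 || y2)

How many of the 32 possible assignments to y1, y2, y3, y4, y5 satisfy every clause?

Case analysis on y4 and y2:
  y4=1, y2=1: remaining (y1,y3,y5) ∈ {(0,0,1); (0,1,1); (1,0,1); (1,1,1)} — 4.
  y4=1, y2=0: remaining (y1,y3,y5) ∈ {(0,1,1); (1,1,1)} — 2.
  y4=0, y2=1: remaining (y1,y3,y5) ∈ {(0,1,0); (0,1,1); (1,1,0); (1,1,1)} — 4.
  y4=0, y2=0: a clause becomes empty — 0.
Total: 4 + 2 + 4 + 0 = 10.

10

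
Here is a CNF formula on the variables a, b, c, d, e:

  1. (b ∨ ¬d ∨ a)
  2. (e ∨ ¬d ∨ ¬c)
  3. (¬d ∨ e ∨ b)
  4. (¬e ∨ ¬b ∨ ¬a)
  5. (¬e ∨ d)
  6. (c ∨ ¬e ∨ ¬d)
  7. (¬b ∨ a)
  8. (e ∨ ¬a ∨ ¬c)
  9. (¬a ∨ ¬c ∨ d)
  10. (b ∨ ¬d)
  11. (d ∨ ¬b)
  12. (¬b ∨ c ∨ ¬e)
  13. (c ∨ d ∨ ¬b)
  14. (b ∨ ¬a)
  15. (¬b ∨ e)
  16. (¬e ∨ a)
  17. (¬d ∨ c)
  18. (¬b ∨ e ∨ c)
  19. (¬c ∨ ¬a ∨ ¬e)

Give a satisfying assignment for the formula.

a=False, b=False, c=False, d=False, e=False

Check each clause:
  1. (¬d ∨ b ∨ a) — ¬d is true.
  2. (¬c ∨ ¬d ∨ e) — ¬c is true.
  3. (¬d ∨ e ∨ b) — ¬d is true.
  4. (¬e ∨ ¬a ∨ ¬b) — ¬e is true.
  5. (¬e ∨ d) — ¬e is true.
  6. (c ∨ ¬d ∨ ¬e) — ¬e is true.
  7. (a ∨ ¬b) — ¬b is true.
  8. (¬c ∨ e ∨ ¬a) — ¬c is true.
  9. (¬a ∨ ¬c ∨ d) — ¬c is true.
  10. (¬d ∨ b) — ¬d is true.
  11. (¬b ∨ d) — ¬b is true.
  12. (¬b ∨ ¬e ∨ c) — ¬b is true.
  13. (¬b ∨ d ∨ c) — ¬b is true.
  14. (b ∨ ¬a) — ¬a is true.
  15. (¬b ∨ e) — ¬b is true.
  16. (a ∨ ¬e) — ¬e is true.
  17. (c ∨ ¬d) — ¬d is true.
  18. (c ∨ e ∨ ¬b) — ¬b is true.
  19. (¬e ∨ ¬a ∨ ¬c) — ¬e is true.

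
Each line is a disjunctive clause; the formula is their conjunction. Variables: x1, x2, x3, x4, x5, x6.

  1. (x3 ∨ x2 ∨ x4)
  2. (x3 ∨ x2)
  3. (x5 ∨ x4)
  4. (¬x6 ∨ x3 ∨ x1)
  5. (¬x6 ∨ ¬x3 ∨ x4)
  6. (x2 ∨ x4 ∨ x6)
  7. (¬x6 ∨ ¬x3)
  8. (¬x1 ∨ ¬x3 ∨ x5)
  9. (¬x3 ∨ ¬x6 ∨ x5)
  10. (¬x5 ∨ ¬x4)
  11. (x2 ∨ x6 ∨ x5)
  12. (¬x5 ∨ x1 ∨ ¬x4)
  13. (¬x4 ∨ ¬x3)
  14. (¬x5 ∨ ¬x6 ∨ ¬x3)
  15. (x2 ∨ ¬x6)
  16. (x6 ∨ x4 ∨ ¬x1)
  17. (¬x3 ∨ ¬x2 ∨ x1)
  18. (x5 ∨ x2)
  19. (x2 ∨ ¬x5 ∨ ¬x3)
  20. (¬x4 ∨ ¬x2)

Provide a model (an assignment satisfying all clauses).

x1 = True, x2 = True, x3 = False, x4 = False, x5 = True, x6 = True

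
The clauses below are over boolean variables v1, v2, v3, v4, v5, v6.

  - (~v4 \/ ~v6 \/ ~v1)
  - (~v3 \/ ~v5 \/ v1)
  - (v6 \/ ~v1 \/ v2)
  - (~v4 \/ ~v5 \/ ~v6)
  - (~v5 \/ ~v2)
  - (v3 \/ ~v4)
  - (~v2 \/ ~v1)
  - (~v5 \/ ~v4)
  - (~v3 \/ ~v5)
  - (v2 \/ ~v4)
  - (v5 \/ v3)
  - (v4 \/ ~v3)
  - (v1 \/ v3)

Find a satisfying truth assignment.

v1=False, v2=True, v3=True, v4=True, v5=False, v6=False

Check each clause:
  1. (~v1 \/ ~v4 \/ ~v6) — ~v6 is true.
  2. (~v5 \/ v1 \/ ~v3) — ~v5 is true.
  3. (v2 \/ ~v1 \/ v6) — v2 is true.
  4. (~v6 \/ ~v5 \/ ~v4) — ~v6 is true.
  5. (~v2 \/ ~v5) — ~v5 is true.
  6. (v3 \/ ~v4) — v3 is true.
  7. (~v2 \/ ~v1) — ~v1 is true.
  8. (~v4 \/ ~v5) — ~v5 is true.
  9. (~v3 \/ ~v5) — ~v5 is true.
  10. (~v4 \/ v2) — v2 is true.
  11. (v5 \/ v3) — v3 is true.
  12. (~v3 \/ v4) — v4 is true.
  13. (v3 \/ v1) — v3 is true.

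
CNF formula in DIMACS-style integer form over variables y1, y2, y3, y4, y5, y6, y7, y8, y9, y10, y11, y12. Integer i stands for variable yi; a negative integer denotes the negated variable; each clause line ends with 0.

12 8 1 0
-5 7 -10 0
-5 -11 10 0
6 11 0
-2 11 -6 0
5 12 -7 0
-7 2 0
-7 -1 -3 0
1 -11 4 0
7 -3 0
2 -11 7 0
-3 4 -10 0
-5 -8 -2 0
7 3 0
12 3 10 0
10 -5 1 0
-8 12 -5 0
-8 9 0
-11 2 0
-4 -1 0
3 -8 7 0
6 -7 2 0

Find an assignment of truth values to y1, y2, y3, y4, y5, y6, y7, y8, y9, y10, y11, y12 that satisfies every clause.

Pure literal: y9 appears only positively; assign y9 = True.
Set y1 = True and propagate.
  then y4 is forced to False.
Branch on y2: take y2 = True.
The remaining clauses are satisfied by y3 = False, y5 = True, y6 = True, y7 = True, y8 = False, y10 = True, y11 = True, y12 = False.

y1 = True, y2 = True, y3 = False, y4 = False, y5 = True, y6 = True, y7 = True, y8 = False, y9 = True, y10 = True, y11 = True, y12 = False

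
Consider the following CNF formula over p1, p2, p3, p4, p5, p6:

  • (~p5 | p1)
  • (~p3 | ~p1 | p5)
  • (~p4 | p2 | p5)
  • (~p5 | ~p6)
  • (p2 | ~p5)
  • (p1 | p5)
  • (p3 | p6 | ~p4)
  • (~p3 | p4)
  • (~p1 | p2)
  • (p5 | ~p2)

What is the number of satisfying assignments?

2

The models are:
  p1=1 p2=1 p3=0 p4=0 p5=1 p6=0
  p1=1 p2=1 p3=1 p4=1 p5=1 p6=0
Count: 2.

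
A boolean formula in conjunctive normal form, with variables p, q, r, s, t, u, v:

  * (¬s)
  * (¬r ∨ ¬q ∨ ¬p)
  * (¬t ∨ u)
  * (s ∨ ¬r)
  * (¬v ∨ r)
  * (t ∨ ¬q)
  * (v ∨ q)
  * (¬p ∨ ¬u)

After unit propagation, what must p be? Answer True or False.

False

(¬s) stands alone — s = False.
In (¬r ∨ s), s is now false; ¬r must hold, so r = False.
(¬v ∨ r) with r = False leaves only ¬v, so v = False.
From (v ∨ q) and v = False: q = True.
From (t ∨ ¬q) and q = True: t = True.
In (¬t ∨ u), ¬t is now false; u must hold, so u = True.
From (¬p ∨ ¬u) and u = True: p = False.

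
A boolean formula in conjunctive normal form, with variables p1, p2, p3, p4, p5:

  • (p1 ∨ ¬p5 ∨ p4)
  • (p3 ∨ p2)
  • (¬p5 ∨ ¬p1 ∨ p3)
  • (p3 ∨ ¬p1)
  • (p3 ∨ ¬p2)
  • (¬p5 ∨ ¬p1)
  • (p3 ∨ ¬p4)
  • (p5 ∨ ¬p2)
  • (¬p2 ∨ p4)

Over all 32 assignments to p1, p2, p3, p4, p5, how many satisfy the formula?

6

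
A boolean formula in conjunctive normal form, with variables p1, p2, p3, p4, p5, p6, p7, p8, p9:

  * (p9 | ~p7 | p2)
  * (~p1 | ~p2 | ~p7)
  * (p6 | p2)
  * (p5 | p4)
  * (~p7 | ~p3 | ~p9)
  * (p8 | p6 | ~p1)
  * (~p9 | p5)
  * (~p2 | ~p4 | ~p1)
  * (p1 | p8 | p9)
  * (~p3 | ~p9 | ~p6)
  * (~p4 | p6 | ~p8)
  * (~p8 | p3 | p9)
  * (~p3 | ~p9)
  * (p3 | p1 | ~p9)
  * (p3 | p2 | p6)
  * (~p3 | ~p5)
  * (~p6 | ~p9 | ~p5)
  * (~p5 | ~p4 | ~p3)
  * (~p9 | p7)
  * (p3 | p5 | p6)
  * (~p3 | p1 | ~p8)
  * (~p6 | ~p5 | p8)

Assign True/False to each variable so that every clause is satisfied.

p1 = T, p2 = F, p3 = T, p4 = T, p5 = F, p6 = T, p7 = F, p8 = T, p9 = F

Check each clause:
  1. (~p7 | p2 | p9) — ~p7 is true.
  2. (~p7 | ~p1 | ~p2) — ~p7 is true.
  3. (p2 | p6) — p6 is true.
  4. (p5 | p4) — p4 is true.
  5. (~p3 | ~p9 | ~p7) — ~p7 is true.
  6. (p8 | p6 | ~p1) — p8 is true.
  7. (p5 | ~p9) — ~p9 is true.
  8. (~p4 | ~p1 | ~p2) — ~p2 is true.
  9. (p9 | p1 | p8) — p8 is true.
  10. (~p9 | ~p3 | ~p6) — ~p9 is true.
  11. (p6 | ~p8 | ~p4) — p6 is true.
  12. (p3 | ~p8 | p9) — p3 is true.
  13. (~p3 | ~p9) — ~p9 is true.
  14. (p3 | ~p9 | p1) — p1 is true.
  15. (p2 | p6 | p3) — p3 is true.
  16. (~p3 | ~p5) — ~p5 is true.
  17. (~p6 | ~p5 | ~p9) — ~p5 is true.
  18. (~p3 | ~p4 | ~p5) — ~p5 is true.
  19. (p7 | ~p9) — ~p9 is true.
  20. (p3 | p6 | p5) — p3 is true.
  21. (p1 | ~p3 | ~p8) — p1 is true.
  22. (~p6 | p8 | ~p5) — p8 is true.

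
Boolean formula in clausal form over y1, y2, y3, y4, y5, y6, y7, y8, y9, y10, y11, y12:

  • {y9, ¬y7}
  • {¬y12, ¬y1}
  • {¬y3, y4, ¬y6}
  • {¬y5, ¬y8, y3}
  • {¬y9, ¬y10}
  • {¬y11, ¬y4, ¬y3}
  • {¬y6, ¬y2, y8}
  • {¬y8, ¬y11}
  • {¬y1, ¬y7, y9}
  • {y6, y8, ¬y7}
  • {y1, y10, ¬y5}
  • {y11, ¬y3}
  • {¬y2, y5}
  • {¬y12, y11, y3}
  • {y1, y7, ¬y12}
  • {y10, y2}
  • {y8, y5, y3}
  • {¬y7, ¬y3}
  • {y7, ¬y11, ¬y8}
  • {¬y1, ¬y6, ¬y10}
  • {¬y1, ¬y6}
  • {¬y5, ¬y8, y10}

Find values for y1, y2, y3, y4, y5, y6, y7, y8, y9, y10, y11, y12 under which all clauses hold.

y1=F, y2=T, y3=T, y4=F, y5=T, y6=F, y7=F, y8=F, y9=F, y10=T, y11=T, y12=F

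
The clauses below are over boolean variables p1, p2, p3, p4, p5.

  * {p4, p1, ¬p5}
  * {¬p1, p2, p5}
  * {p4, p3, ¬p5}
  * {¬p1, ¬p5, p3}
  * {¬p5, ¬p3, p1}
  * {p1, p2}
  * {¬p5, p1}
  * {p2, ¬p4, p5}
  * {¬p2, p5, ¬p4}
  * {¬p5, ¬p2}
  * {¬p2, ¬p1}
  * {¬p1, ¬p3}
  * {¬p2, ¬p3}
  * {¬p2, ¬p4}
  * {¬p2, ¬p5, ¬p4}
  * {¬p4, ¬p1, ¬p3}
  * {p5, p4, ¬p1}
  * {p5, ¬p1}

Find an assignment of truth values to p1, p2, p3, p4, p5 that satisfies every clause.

p1=F  p2=T  p3=F  p4=F  p5=F

Branch on p1: take p1 = False.
  then p2 is forced to True.
  then p5 is forced to False.
  then p4 is forced to False.
  then p3 is forced to False.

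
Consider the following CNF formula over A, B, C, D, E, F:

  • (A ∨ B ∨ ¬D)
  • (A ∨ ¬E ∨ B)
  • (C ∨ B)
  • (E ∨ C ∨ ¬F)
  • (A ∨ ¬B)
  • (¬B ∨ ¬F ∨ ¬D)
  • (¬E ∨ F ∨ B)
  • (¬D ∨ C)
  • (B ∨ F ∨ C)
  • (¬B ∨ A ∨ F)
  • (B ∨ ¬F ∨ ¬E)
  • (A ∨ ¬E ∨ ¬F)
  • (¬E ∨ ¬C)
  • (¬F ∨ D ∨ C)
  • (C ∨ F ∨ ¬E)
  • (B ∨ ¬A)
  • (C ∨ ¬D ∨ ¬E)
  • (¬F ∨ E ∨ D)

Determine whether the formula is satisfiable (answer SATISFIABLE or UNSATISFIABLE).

SATISFIABLE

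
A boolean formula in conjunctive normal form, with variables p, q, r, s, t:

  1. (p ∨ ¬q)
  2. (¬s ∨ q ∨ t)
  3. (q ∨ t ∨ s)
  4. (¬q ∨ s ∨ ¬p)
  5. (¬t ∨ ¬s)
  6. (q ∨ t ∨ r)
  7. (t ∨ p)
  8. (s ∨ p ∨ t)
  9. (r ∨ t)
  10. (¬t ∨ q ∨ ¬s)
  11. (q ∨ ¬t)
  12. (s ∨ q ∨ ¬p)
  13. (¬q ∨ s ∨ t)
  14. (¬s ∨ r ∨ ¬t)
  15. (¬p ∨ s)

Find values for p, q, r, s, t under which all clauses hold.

p = True, q = True, r = True, s = True, t = False

Pure literal: r appears only positively; assign r = True.
Set p = True and propagate.
  then s is forced to True.
  then t is forced to False.
  then q is forced to True.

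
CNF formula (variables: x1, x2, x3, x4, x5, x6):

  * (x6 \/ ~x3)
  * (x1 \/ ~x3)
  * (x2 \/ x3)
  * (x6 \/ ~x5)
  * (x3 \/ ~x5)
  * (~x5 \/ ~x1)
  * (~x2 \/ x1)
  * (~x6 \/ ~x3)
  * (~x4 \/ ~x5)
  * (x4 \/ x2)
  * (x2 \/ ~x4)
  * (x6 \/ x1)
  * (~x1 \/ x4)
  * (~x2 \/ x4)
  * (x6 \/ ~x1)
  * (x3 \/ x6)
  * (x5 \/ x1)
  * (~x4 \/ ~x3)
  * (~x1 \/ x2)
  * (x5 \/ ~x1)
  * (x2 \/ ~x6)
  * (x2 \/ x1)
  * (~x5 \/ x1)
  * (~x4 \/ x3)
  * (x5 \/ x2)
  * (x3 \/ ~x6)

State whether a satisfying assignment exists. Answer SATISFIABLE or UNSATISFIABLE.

x1 = True:
  propagation gives x5=False; an empty clause results — contradiction.
x1 = False:
  propagation gives x3=False, x2=True; an empty clause results — contradiction.
Every branch closes, so no satisfying assignment exists.

UNSATISFIABLE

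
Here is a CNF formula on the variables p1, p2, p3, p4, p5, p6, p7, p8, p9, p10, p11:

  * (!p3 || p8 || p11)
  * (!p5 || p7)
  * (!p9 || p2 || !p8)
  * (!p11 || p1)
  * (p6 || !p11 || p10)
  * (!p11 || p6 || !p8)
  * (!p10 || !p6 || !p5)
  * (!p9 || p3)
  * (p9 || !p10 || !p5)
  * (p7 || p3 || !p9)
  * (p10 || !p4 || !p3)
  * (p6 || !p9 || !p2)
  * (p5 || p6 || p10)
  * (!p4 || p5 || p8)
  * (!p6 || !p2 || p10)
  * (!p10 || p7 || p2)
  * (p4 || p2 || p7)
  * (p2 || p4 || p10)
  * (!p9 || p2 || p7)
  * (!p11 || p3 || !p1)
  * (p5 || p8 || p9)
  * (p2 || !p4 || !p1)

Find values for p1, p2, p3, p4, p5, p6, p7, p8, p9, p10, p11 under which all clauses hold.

p1=F, p2=F, p3=F, p4=T, p5=F, p6=T, p7=F, p8=T, p9=F, p10=F, p11=F

Try p1 = False.
  then p11 is forced to False.
Try p2 = False.
Branch on p3: take p3 = False.
  then p9 is forced to False.
For the remaining variables, p4 = True, p5 = False, p6 = True, p7 = False, p8 = True, p10 = False works.
Every clause has at least one true literal under this assignment.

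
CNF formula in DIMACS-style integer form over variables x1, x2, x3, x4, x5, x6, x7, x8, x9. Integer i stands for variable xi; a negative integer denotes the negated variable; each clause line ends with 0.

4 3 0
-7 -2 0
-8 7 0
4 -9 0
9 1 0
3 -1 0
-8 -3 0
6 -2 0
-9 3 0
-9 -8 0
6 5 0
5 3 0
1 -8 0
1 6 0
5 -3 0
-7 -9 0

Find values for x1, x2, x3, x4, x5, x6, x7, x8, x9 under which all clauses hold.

x1=1, x2=0, x3=1, x4=1, x5=1, x6=1, x7=0, x8=0, x9=1

Check each clause:
  1. (x4 ∨ x3) — x3 is true.
  2. (¬x2 ∨ ¬x7) — ¬x7 is true.
  3. (x7 ∨ ¬x8) — ¬x8 is true.
  4. (x4 ∨ ¬x9) — x4 is true.
  5. (x1 ∨ x9) — x9 is true.
  6. (¬x1 ∨ x3) — x3 is true.
  7. (¬x8 ∨ ¬x3) — ¬x8 is true.
  8. (x6 ∨ ¬x2) — ¬x2 is true.
  9. (¬x9 ∨ x3) — x3 is true.
  10. (¬x9 ∨ ¬x8) — ¬x8 is true.
  11. (x5 ∨ x6) — x5 is true.
  12. (x5 ∨ x3) — x3 is true.
  13. (x1 ∨ ¬x8) — ¬x8 is true.
  14. (x1 ∨ x6) — x1 is true.
  15. (x5 ∨ ¬x3) — x5 is true.
  16. (¬x7 ∨ ¬x9) — ¬x7 is true.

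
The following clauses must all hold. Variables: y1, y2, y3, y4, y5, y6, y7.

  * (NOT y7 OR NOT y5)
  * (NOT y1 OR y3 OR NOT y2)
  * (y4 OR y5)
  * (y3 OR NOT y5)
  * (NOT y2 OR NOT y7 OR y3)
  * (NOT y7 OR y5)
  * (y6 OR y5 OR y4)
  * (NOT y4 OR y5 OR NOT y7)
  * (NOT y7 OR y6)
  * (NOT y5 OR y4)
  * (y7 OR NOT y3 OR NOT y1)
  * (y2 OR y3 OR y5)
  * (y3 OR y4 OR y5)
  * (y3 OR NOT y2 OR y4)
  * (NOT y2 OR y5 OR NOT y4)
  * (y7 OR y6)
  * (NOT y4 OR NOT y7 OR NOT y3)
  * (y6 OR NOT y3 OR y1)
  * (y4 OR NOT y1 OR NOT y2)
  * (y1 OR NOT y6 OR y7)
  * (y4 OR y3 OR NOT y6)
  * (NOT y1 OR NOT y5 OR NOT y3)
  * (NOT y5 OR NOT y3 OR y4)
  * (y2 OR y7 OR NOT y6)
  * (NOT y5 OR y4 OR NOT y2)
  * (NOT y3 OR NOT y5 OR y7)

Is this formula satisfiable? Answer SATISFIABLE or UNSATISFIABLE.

y5 = True:
  propagation gives y7=False, y3=True; an empty clause results — contradiction.
y5 = False:
  propagation gives y4=True, y7=False, y2=False, y3=True; an empty clause results — contradiction.
Every branch closes, so no satisfying assignment exists.

UNSATISFIABLE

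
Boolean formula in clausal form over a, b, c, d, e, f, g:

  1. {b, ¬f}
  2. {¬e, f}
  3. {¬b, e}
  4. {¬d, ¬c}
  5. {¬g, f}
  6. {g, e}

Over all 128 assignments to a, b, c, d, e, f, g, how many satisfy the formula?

Case analysis on e and f:
  e=T, f=T: a, g free; 3 ways for (b,c,d) × 2^2 = 12.
  e=T, f=F: a clause becomes empty — 0.
  e=F, f=T: a clause becomes empty — 0.
  e=F, f=F: a clause becomes empty — 0.
Total: 12 + 0 + 0 + 0 = 12.

12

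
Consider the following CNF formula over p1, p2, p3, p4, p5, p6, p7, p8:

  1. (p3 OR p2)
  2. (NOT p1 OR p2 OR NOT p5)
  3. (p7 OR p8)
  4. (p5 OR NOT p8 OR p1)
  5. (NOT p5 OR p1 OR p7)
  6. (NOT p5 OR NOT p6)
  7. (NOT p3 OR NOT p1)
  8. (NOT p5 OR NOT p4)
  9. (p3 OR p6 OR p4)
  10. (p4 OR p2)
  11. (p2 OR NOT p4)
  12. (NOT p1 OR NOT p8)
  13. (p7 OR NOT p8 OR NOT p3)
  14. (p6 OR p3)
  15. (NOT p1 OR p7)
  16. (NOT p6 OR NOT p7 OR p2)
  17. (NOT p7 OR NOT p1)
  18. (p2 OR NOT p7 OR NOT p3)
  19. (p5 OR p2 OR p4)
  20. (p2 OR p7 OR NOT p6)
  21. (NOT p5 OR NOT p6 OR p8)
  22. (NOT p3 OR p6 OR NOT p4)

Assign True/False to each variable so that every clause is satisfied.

p1 = False, p2 = True, p3 = False, p4 = False, p5 = False, p6 = True, p7 = True, p8 = False

Check each clause:
  1. (p3 OR p2) — p2 is true.
  2. (NOT p1 OR NOT p5 OR p2) — p2 is true.
  3. (p7 OR p8) — p7 is true.
  4. (NOT p8 OR p1 OR p5) — NOT p8 is true.
  5. (p1 OR p7 OR NOT p5) — NOT p5 is true.
  6. (NOT p5 OR NOT p6) — NOT p5 is true.
  7. (NOT p1 OR NOT p3) — NOT p3 is true.
  8. (NOT p4 OR NOT p5) — NOT p5 is true.
  9. (p4 OR p3 OR p6) — p6 is true.
  10. (p4 OR p2) — p2 is true.
  11. (NOT p4 OR p2) — p2 is true.
  12. (NOT p8 OR NOT p1) — NOT p8 is true.
  13. (NOT p3 OR NOT p8 OR p7) — NOT p8 is true.
  14. (p3 OR p6) — p6 is true.
  15. (NOT p1 OR p7) — NOT p1 is true.
  16. (NOT p7 OR NOT p6 OR p2) — p2 is true.
  17. (NOT p1 OR NOT p7) — NOT p1 is true.
  18. (p2 OR NOT p3 OR NOT p7) — p2 is true.
  19. (p2 OR p5 OR p4) — p2 is true.
  20. (NOT p6 OR p2 OR p7) — p2 is true.
  21. (NOT p6 OR p8 OR NOT p5) — NOT p5 is true.
  22. (NOT p4 OR p6 OR NOT p3) — NOT p4 is true.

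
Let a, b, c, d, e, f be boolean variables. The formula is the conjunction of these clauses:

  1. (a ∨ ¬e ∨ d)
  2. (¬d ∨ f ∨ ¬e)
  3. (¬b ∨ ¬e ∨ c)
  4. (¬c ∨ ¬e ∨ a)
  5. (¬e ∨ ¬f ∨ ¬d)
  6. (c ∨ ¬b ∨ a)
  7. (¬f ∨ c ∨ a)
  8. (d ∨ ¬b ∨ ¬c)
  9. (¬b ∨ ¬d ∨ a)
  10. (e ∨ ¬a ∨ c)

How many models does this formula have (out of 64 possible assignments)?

Split on a, then c.
  a=1, c=1: f free; 4 ways for (b,d,e) × 2^1 = 8.
  a=1, c=0: remaining (b,d,e,f) ∈ {(0,0,1,0); (0,0,1,1)} — 2.
  a=0, c=1: remaining (b,d,e,f) ∈ {(0,0,0,0); (0,0,0,1); (0,1,0,0); (0,1,0,1)} — 4.
  a=0, c=0: remaining (b,d,e,f) ∈ {(0,0,0,0); (0,1,0,0)} — 2.
Total: 8 + 2 + 4 + 2 = 16.

16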